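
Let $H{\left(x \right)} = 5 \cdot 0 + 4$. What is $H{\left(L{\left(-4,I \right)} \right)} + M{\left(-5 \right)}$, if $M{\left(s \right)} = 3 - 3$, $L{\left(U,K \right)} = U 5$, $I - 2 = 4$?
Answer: $4$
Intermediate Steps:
$I = 6$ ($I = 2 + 4 = 6$)
$L{\left(U,K \right)} = 5 U$
$H{\left(x \right)} = 4$ ($H{\left(x \right)} = 0 + 4 = 4$)
$M{\left(s \right)} = 0$
$H{\left(L{\left(-4,I \right)} \right)} + M{\left(-5 \right)} = 4 + 0 = 4$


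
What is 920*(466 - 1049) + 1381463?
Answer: 845103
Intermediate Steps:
920*(466 - 1049) + 1381463 = 920*(-583) + 1381463 = -536360 + 1381463 = 845103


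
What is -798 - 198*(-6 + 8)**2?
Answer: -1590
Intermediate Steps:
-798 - 198*(-6 + 8)**2 = -798 - 198*2**2 = -798 - 198*4 = -798 - 792 = -1590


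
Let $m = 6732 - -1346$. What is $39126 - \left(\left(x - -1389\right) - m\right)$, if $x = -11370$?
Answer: $57185$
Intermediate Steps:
$m = 8078$ ($m = 6732 + 1346 = 8078$)
$39126 - \left(\left(x - -1389\right) - m\right) = 39126 - \left(\left(-11370 - -1389\right) - 8078\right) = 39126 - \left(\left(-11370 + 1389\right) - 8078\right) = 39126 - \left(-9981 - 8078\right) = 39126 - -18059 = 39126 + 18059 = 57185$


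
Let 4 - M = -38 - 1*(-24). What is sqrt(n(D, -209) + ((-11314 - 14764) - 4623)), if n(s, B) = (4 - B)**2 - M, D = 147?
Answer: 5*sqrt(586) ≈ 121.04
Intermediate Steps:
M = 18 (M = 4 - (-38 - 1*(-24)) = 4 - (-38 + 24) = 4 - 1*(-14) = 4 + 14 = 18)
n(s, B) = -18 + (4 - B)**2 (n(s, B) = (4 - B)**2 - 1*18 = (4 - B)**2 - 18 = -18 + (4 - B)**2)
sqrt(n(D, -209) + ((-11314 - 14764) - 4623)) = sqrt((-18 + (-4 - 209)**2) + ((-11314 - 14764) - 4623)) = sqrt((-18 + (-213)**2) + (-26078 - 4623)) = sqrt((-18 + 45369) - 30701) = sqrt(45351 - 30701) = sqrt(14650) = 5*sqrt(586)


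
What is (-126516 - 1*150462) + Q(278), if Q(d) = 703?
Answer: -276275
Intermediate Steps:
(-126516 - 1*150462) + Q(278) = (-126516 - 1*150462) + 703 = (-126516 - 150462) + 703 = -276978 + 703 = -276275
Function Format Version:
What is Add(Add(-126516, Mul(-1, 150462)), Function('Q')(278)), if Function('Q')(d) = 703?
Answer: -276275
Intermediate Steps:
Add(Add(-126516, Mul(-1, 150462)), Function('Q')(278)) = Add(Add(-126516, Mul(-1, 150462)), 703) = Add(Add(-126516, -150462), 703) = Add(-276978, 703) = -276275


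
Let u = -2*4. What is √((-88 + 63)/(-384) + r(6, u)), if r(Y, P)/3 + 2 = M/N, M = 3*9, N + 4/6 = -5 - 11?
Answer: I*√621786/240 ≈ 3.2856*I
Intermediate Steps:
u = -8
N = -50/3 (N = -⅔ + (-5 - 11) = -⅔ - 16 = -50/3 ≈ -16.667)
M = 27
r(Y, P) = -543/50 (r(Y, P) = -6 + 3*(27/(-50/3)) = -6 + 3*(27*(-3/50)) = -6 + 3*(-81/50) = -6 - 243/50 = -543/50)
√((-88 + 63)/(-384) + r(6, u)) = √((-88 + 63)/(-384) - 543/50) = √(-25*(-1/384) - 543/50) = √(25/384 - 543/50) = √(-103631/9600) = I*√621786/240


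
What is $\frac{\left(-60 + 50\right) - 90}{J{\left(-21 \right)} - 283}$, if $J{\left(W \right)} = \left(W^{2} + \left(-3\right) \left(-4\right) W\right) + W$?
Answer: $\frac{20}{23} \approx 0.86957$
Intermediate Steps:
$J{\left(W \right)} = W^{2} + 13 W$ ($J{\left(W \right)} = \left(W^{2} + 12 W\right) + W = W^{2} + 13 W$)
$\frac{\left(-60 + 50\right) - 90}{J{\left(-21 \right)} - 283} = \frac{\left(-60 + 50\right) - 90}{- 21 \left(13 - 21\right) - 283} = \frac{-10 - 90}{\left(-21\right) \left(-8\right) - 283} = - \frac{100}{168 - 283} = - \frac{100}{-115} = \left(-100\right) \left(- \frac{1}{115}\right) = \frac{20}{23}$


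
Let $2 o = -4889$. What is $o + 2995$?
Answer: $\frac{1101}{2} \approx 550.5$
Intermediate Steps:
$o = - \frac{4889}{2}$ ($o = \frac{1}{2} \left(-4889\right) = - \frac{4889}{2} \approx -2444.5$)
$o + 2995 = - \frac{4889}{2} + 2995 = \frac{1101}{2}$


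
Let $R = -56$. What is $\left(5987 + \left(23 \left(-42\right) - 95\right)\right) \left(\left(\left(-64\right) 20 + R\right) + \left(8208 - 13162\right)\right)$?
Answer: $-30984540$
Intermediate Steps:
$\left(5987 + \left(23 \left(-42\right) - 95\right)\right) \left(\left(\left(-64\right) 20 + R\right) + \left(8208 - 13162\right)\right) = \left(5987 + \left(23 \left(-42\right) - 95\right)\right) \left(\left(\left(-64\right) 20 - 56\right) + \left(8208 - 13162\right)\right) = \left(5987 - 1061\right) \left(\left(-1280 - 56\right) - 4954\right) = \left(5987 - 1061\right) \left(-1336 - 4954\right) = 4926 \left(-6290\right) = -30984540$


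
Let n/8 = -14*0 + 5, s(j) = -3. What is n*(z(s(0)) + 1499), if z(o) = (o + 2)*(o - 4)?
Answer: 60240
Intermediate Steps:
z(o) = (-4 + o)*(2 + o) (z(o) = (2 + o)*(-4 + o) = (-4 + o)*(2 + o))
n = 40 (n = 8*(-14*0 + 5) = 8*(0 + 5) = 8*5 = 40)
n*(z(s(0)) + 1499) = 40*((-8 + (-3)**2 - 2*(-3)) + 1499) = 40*((-8 + 9 + 6) + 1499) = 40*(7 + 1499) = 40*1506 = 60240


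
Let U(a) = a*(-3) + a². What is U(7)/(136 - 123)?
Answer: 28/13 ≈ 2.1538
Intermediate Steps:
U(a) = a² - 3*a (U(a) = -3*a + a² = a² - 3*a)
U(7)/(136 - 123) = (7*(-3 + 7))/(136 - 123) = (7*4)/13 = (1/13)*28 = 28/13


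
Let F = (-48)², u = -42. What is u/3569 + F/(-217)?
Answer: -8232090/774473 ≈ -10.629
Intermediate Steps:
F = 2304
u/3569 + F/(-217) = -42/3569 + 2304/(-217) = -42*1/3569 + 2304*(-1/217) = -42/3569 - 2304/217 = -8232090/774473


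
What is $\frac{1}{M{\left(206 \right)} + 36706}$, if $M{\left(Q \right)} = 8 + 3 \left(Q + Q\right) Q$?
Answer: $\frac{1}{291330} \approx 3.4325 \cdot 10^{-6}$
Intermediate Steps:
$M{\left(Q \right)} = 8 + 6 Q^{2}$ ($M{\left(Q \right)} = 8 + 3 \cdot 2 Q Q = 8 + 6 Q Q = 8 + 6 Q^{2}$)
$\frac{1}{M{\left(206 \right)} + 36706} = \frac{1}{\left(8 + 6 \cdot 206^{2}\right) + 36706} = \frac{1}{\left(8 + 6 \cdot 42436\right) + 36706} = \frac{1}{\left(8 + 254616\right) + 36706} = \frac{1}{254624 + 36706} = \frac{1}{291330}$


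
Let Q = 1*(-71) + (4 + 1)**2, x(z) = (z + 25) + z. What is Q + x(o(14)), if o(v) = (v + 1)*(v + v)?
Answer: 819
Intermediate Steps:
o(v) = 2*v*(1 + v) (o(v) = (1 + v)*(2*v) = 2*v*(1 + v))
x(z) = 25 + 2*z (x(z) = (25 + z) + z = 25 + 2*z)
Q = -46 (Q = -71 + 5**2 = -71 + 25 = -46)
Q + x(o(14)) = -46 + (25 + 2*(2*14*(1 + 14))) = -46 + (25 + 2*(2*14*15)) = -46 + (25 + 2*420) = -46 + (25 + 840) = -46 + 865 = 819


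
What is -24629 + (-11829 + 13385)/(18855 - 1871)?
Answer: -104574345/4246 ≈ -24629.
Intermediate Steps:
-24629 + (-11829 + 13385)/(18855 - 1871) = -24629 + 1556/16984 = -24629 + 1556*(1/16984) = -24629 + 389/4246 = -104574345/4246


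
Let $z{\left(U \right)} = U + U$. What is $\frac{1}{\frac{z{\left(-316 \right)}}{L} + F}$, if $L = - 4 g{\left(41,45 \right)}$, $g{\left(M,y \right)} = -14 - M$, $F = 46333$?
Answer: $\frac{55}{2548157} \approx 2.1584 \cdot 10^{-5}$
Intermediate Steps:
$z{\left(U \right)} = 2 U$
$L = 220$ ($L = - 4 \left(-14 - 41\right) = \left(-4\right) \left(-55\right) = 220$)
$\frac{1}{\frac{z{\left(-316 \right)}}{L} + F} = \frac{1}{\frac{2 \left(-316\right)}{220} + 46333} = \frac{1}{\left(-632\right) \frac{1}{220} + 46333} = \frac{1}{- \frac{158}{55} + 46333} = \frac{1}{\frac{2548157}{55}} = \frac{55}{2548157}$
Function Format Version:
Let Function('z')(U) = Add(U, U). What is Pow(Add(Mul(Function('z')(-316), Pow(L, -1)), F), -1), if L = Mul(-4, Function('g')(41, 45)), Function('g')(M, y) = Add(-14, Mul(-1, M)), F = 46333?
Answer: Rational(55, 2548157) ≈ 2.1584e-5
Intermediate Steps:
Function('z')(U) = Mul(2, U)
L = 220 (L = Mul(-4, Add(-14, Mul(-1, 41))) = Mul(-4, Add(-14, -41)) = Mul(-4, -55) = 220)
Pow(Add(Mul(Function('z')(-316), Pow(L, -1)), F), -1) = Pow(Add(Mul(Mul(2, -316), Pow(220, -1)), 46333), -1) = Pow(Add(Mul(-632, Rational(1, 220)), 46333), -1) = Pow(Add(Rational(-158, 55), 46333), -1) = Pow(Rational(2548157, 55), -1) = Rational(55, 2548157)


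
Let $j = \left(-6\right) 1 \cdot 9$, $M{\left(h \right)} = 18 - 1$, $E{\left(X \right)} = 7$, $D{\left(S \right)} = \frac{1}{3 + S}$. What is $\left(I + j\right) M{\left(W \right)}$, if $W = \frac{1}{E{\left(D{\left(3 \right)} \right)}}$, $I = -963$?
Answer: $-17289$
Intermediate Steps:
$W = \frac{1}{7} \approx 0.14286$
$M{\left(h \right)} = 17$ ($M{\left(h \right)} = 18 - 1 = 17$)
$j = -54$ ($j = \left(-6\right) 9 = -54$)
$\left(I + j\right) M{\left(W \right)} = \left(-963 - 54\right) 17 = \left(-1017\right) 17 = -17289$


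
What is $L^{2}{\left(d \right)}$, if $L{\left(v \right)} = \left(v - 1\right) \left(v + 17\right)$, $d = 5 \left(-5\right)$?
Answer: $43264$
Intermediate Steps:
$d = -25$
$L{\left(v \right)} = \left(-1 + v\right) \left(17 + v\right)$
$L^{2}{\left(d \right)} = \left(-17 + \left(-25\right)^{2} + 16 \left(-25\right)\right)^{2} = \left(-17 + 625 - 400\right)^{2} = 208^{2} = 43264$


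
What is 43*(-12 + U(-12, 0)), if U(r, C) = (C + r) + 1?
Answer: -989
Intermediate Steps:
U(r, C) = 1 + C + r
43*(-12 + U(-12, 0)) = 43*(-12 + (1 + 0 - 12)) = 43*(-12 - 11) = 43*(-23) = -989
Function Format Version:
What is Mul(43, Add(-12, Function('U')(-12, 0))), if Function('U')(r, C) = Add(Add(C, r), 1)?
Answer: -989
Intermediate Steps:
Function('U')(r, C) = Add(1, C, r)
Mul(43, Add(-12, Function('U')(-12, 0))) = Mul(43, Add(-12, Add(1, 0, -12))) = Mul(43, Add(-12, -11)) = Mul(43, -23) = -989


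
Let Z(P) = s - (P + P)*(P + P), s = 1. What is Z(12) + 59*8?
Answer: -103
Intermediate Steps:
Z(P) = 1 - 4*P² (Z(P) = 1 - (P + P)*(P + P) = 1 - 2*P*2*P = 1 - 4*P²)
Z(12) + 59*8 = (1 - 4*12²) + 59*8 = (1 - 4*144) + 472 = (1 - 576) + 472 = -575 + 472 = -103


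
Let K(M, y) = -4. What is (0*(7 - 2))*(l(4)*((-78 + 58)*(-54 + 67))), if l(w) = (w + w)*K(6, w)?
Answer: 0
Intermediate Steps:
l(w) = -8*w (l(w) = (w + w)*(-4) = (2*w)*(-4) = -8*w)
(0*(7 - 2))*(l(4)*((-78 + 58)*(-54 + 67))) = (0*(7 - 2))*((-8*4)*((-78 + 58)*(-54 + 67))) = (0*5)*(-(-640)*13) = 0*(-32*(-260)) = 0*8320 = 0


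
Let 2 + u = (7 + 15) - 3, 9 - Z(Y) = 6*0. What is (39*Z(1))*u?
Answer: 5967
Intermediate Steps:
Z(Y) = 9 (Z(Y) = 9 - 6*0 = 9 - 1*0 = 9 + 0 = 9)
u = 17 (u = -2 + ((7 + 15) - 3) = -2 + (22 - 3) = -2 + 19 = 17)
(39*Z(1))*u = (39*9)*17 = 351*17 = 5967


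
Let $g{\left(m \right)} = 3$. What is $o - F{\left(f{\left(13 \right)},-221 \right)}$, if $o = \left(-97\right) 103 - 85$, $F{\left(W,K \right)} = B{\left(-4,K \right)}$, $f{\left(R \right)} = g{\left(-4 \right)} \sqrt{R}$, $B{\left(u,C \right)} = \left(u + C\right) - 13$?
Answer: $-9838$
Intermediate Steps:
$B{\left(u,C \right)} = -13 + C + u$ ($B{\left(u,C \right)} = \left(C + u\right) - 13 = -13 + C + u$)
$f{\left(R \right)} = 3 \sqrt{R}$
$F{\left(W,K \right)} = -17 + K$ ($F{\left(W,K \right)} = -13 + K - 4 = -17 + K$)
$o = -10076$ ($o = -9991 - 85 = -10076$)
$o - F{\left(f{\left(13 \right)},-221 \right)} = -10076 - \left(-17 - 221\right) = -10076 - -238 = -10076 + 238 = -9838$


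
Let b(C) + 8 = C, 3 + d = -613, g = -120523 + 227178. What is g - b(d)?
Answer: 107279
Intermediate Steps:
g = 106655
d = -616 (d = -3 - 613 = -616)
b(C) = -8 + C
g - b(d) = 106655 - (-8 - 616) = 106655 - 1*(-624) = 106655 + 624 = 107279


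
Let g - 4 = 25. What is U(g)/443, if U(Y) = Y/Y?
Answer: 1/443 ≈ 0.0022573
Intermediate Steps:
g = 29 (g = 4 + 25 = 29)
U(Y) = 1
U(g)/443 = 1/443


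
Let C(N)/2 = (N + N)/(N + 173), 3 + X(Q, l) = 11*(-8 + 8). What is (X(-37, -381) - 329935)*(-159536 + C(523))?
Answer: 4579331744029/87 ≈ 5.2636e+10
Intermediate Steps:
X(Q, l) = -3 (X(Q, l) = -3 + 11*(-8 + 8) = -3 + 11*0 = -3 + 0 = -3)
C(N) = 4*N/(173 + N) (C(N) = 2*((N + N)/(N + 173)) = 2*((2*N)/(173 + N)) = 2*(2*N/(173 + N)) = 4*N/(173 + N))
(X(-37, -381) - 329935)*(-159536 + C(523)) = (-3 - 329935)*(-159536 + 4*523/(173 + 523)) = -329938*(-159536 + 4*523/696) = -329938*(-159536 + 4*523*(1/696)) = -329938*(-159536 + 523/174) = -329938*(-27758741/174) = 4579331744029/87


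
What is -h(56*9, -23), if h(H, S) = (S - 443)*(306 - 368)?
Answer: -28892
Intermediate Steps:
h(H, S) = 27466 - 62*S (h(H, S) = (-443 + S)*(-62) = 27466 - 62*S)
-h(56*9, -23) = -(27466 - 62*(-23)) = -(27466 + 1426) = -1*28892 = -28892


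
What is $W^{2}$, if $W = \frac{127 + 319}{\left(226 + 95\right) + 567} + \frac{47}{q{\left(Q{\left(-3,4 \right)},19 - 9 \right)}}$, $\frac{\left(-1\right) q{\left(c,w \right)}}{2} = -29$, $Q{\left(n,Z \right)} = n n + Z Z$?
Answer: $\frac{285643801}{165791376} \approx 1.7229$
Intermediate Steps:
$Q{\left(n,Z \right)} = Z^{2} + n^{2}$ ($Q{\left(n,Z \right)} = n^{2} + Z^{2} = Z^{2} + n^{2}$)
$q{\left(c,w \right)} = 58$ ($q{\left(c,w \right)} = \left(-2\right) \left(-29\right) = 58$)
$W = \frac{16901}{12876}$ ($W = \frac{127 + 319}{\left(226 + 95\right) + 567} + \frac{47}{58} = \frac{446}{321 + 567} + 47 \cdot \frac{1}{58} = \frac{446}{888} + \frac{47}{58} = 446 \cdot \frac{1}{888} + \frac{47}{58} = \frac{223}{444} + \frac{47}{58} = \frac{16901}{12876} \approx 1.3126$)
$W^{2} = \left(\frac{16901}{12876}\right)^{2} = \frac{285643801}{165791376}$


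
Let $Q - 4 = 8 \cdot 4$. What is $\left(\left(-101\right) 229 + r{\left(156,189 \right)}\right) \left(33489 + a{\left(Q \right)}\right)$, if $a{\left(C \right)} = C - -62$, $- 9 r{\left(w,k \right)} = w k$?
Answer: $-886864735$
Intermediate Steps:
$Q = 36$ ($Q = 4 + 8 \cdot 4 = 4 + 32 = 36$)
$r{\left(w,k \right)} = - \frac{k w}{9}$ ($r{\left(w,k \right)} = - \frac{w k}{9} = - \frac{k w}{9}$)
$a{\left(C \right)} = 62 + C$ ($a{\left(C \right)} = C + 62 = 62 + C$)
$\left(\left(-101\right) 229 + r{\left(156,189 \right)}\right) \left(33489 + a{\left(Q \right)}\right) = \left(\left(-101\right) 229 - 21 \cdot 156\right) \left(33489 + \left(62 + 36\right)\right) = \left(-23129 - 3276\right) \left(33489 + 98\right) = \left(-26405\right) 33587 = -886864735$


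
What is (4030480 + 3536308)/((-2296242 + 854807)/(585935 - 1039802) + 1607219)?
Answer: 858578842299/182366276827 ≈ 4.7080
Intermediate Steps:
(4030480 + 3536308)/((-2296242 + 854807)/(585935 - 1039802) + 1607219) = 7566788/(-1441435/(-453867) + 1607219) = 7566788/(-1441435*(-1/453867) + 1607219) = 7566788/(1441435/453867 + 1607219) = 7566788/(729465107308/453867) = 7566788*(453867/729465107308) = 858578842299/182366276827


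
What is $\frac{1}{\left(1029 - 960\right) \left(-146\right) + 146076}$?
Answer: $\frac{1}{136002} \approx 7.3528 \cdot 10^{-6}$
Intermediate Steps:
$\frac{1}{\left(1029 - 960\right) \left(-146\right) + 146076} = \frac{1}{69 \left(-146\right) + 146076} = \frac{1}{-10074 + 146076} = \frac{1}{136002}$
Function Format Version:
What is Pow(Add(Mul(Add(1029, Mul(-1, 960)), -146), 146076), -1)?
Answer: Rational(1, 136002) ≈ 7.3528e-6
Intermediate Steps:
Pow(Add(Mul(Add(1029, Mul(-1, 960)), -146), 146076), -1) = Pow(Add(Mul(Add(1029, -960), -146), 146076), -1) = Pow(Add(Mul(69, -146), 146076), -1) = Pow(Add(-10074, 146076), -1) = Pow(136002, -1) = Rational(1, 136002)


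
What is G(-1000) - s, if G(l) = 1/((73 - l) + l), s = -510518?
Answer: 37267815/73 ≈ 5.1052e+5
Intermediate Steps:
G(l) = 1/73
G(-1000) - s = 1/73 - 1*(-510518) = 1/73 + 510518 = 37267815/73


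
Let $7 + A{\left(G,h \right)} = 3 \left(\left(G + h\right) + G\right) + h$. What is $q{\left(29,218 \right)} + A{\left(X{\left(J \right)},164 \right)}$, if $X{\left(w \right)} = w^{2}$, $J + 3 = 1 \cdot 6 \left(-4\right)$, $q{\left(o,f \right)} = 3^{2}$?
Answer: $5032$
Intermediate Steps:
$q{\left(o,f \right)} = 9$
$J = -27$ ($J = -3 + 1 \cdot 6 \left(-4\right) = -3 + 6 \left(-4\right) = -3 - 24 = -27$)
$A{\left(G,h \right)} = -7 + 4 h + 6 G$ ($A{\left(G,h \right)} = -7 + \left(3 \left(\left(G + h\right) + G\right) + h\right) = -7 + \left(3 \left(h + 2 G\right) + h\right) = -7 + \left(\left(3 h + 6 G\right) + h\right) = -7 + \left(4 h + 6 G\right) = -7 + 4 h + 6 G$)
$q{\left(29,218 \right)} + A{\left(X{\left(J \right)},164 \right)} = 9 + \left(-7 + 4 \cdot 164 + 6 \left(-27\right)^{2}\right) = 9 + \left(-7 + 656 + 6 \cdot 729\right) = 9 + \left(-7 + 656 + 4374\right) = 9 + 5023 = 5032$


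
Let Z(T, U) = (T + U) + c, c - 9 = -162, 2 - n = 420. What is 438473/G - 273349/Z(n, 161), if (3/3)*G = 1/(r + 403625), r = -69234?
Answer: 60114784499979/410 ≈ 1.4662e+11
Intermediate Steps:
n = -418 (n = 2 - 1*420 = 2 - 420 = -418)
c = -153 (c = 9 - 162 = -153)
Z(T, U) = -153 + T + U (Z(T, U) = (T + U) - 153 = -153 + T + U)
G = 1/334391 (G = 1/(-69234 + 403625) = 1/334391 ≈ 2.9905e-6)
438473/G - 273349/Z(n, 161) = 438473/(1/334391) - 273349/(-153 - 418 + 161) = 438473*334391 - 273349/(-410) = 146621424943 - 273349*(-1/410) = 146621424943 + 273349/410 = 60114784499979/410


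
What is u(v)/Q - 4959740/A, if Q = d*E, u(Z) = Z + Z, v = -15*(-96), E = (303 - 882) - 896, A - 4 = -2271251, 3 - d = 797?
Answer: 581514069236/265997092405 ≈ 2.1862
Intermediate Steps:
d = -794 (d = 3 - 1*797 = 3 - 797 = -794)
A = -2271247 (A = 4 - 2271251 = -2271247)
E = -1475 (E = -579 - 896 = -1475)
v = 1440
u(Z) = 2*Z
Q = 1171150 (Q = -794*(-1475) = 1171150)
u(v)/Q - 4959740/A = (2*1440)/1171150 - 4959740/(-2271247) = 2880*(1/1171150) - 4959740*(-1/2271247) = 288/117115 + 4959740/2271247 = 581514069236/265997092405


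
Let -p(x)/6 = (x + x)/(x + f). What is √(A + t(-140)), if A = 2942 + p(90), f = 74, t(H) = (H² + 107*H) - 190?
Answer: √12381262/41 ≈ 85.822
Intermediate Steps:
t(H) = -190 + H² + 107*H
p(x) = -12*x/(74 + x) (p(x) = -6*(x + x)/(x + 74) = -6*2*x/(74 + x) = -12*x/(74 + x))
A = 120352/41 (A = 2942 - 12*90/(74 + 90) = 2942 - 12*90/164 = 2942 - 12*90*1/164 = 2942 - 270/41 = 120352/41 ≈ 2935.4)
√(A + t(-140)) = √(120352/41 + (-190 + (-140)² + 107*(-140))) = √(120352/41 + (-190 + 19600 - 14980)) = √(120352/41 + 4430) = √(301982/41) = √12381262/41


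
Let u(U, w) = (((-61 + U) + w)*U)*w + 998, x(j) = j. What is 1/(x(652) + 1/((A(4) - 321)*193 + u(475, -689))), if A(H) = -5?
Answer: 89938705/58640035661 ≈ 0.0015337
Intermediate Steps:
u(U, w) = 998 + U*w*(-61 + U + w) (u(U, w) = ((-61 + U + w)*U)*w + 998 = (U*(-61 + U + w))*w + 998 = U*w*(-61 + U + w) + 998 = 998 + U*w*(-61 + U + w))
1/(x(652) + 1/((A(4) - 321)*193 + u(475, -689))) = 1/(652 + 1/((-5 - 321)*193 + (998 + 475*(-689)**2 - 689*475**2 - 61*475*(-689)))) = 1/(652 + 1/(-326*193 + (998 + 475*474721 - 689*225625 + 19963775))) = 1/(652 + 1/(-62918 + (998 + 225492475 - 155455625 + 19963775))) = 1/(652 + 1/(-62918 + 90001623)) = 1/(652 + 1/89938705) = 1/(58640035661/89938705) = 89938705/58640035661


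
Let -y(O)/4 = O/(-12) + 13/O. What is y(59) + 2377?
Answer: 424054/177 ≈ 2395.8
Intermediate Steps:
y(O) = -52/O + O/3 (y(O) = -4*(O/(-12) + 13/O) = -4*(O*(-1/12) + 13/O) = -4*(-O/12 + 13/O) = -4*(13/O - O/12) = -52/O + O/3)
y(59) + 2377 = (-52/59 + (⅓)*59) + 2377 = (-52*1/59 + 59/3) + 2377 = (-52/59 + 59/3) + 2377 = 3325/177 + 2377 = 424054/177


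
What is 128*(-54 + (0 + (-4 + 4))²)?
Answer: -6912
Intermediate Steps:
128*(-54 + (0 + (-4 + 4))²) = 128*(-54 + (0 + 0)²) = 128*(-54 + 0²) = 128*(-54 + 0) = 128*(-54) = -6912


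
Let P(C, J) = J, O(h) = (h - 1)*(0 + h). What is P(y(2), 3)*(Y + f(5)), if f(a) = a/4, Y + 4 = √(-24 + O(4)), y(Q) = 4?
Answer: -33/4 + 6*I*√3 ≈ -8.25 + 10.392*I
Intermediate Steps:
O(h) = h*(-1 + h) (O(h) = (-1 + h)*h = h*(-1 + h))
Y = -4 + 2*I*√3 (Y = -4 + √(-24 + 4*(-1 + 4)) = -4 + √(-24 + 4*3) = -4 + √(-24 + 12) = -4 + √(-12) = -4 + 2*I*√3 ≈ -4.0 + 3.4641*I)
f(a) = a/4 (f(a) = a*(¼) = a/4)
P(y(2), 3)*(Y + f(5)) = 3*((-4 + 2*I*√3) + (¼)*5) = 3*((-4 + 2*I*√3) + 5/4) = 3*(-11/4 + 2*I*√3) = -33/4 + 6*I*√3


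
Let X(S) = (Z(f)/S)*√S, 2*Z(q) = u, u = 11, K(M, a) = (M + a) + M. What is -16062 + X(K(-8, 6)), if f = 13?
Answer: -16062 - 11*I*√10/20 ≈ -16062.0 - 1.7393*I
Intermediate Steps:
K(M, a) = a + 2*M
Z(q) = 11/2 (Z(q) = (½)*11 = 11/2)
X(S) = 11/(2*√S) (X(S) = (11/(2*S))*√S = 11/(2*√S))
-16062 + X(K(-8, 6)) = -16062 + 11/(2*√(6 + 2*(-8))) = -16062 + 11/(2*√(6 - 16)) = -16062 + 11/(2*√(-10)) = -16062 + 11*(-I*√10/10)/2 = -16062 - 11*I*√10/20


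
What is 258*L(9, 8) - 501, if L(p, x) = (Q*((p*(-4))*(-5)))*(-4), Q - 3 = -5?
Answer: 371019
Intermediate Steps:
Q = -2 (Q = 3 - 5 = -2)
L(p, x) = 160*p (L(p, x) = -2*p*(-4)*(-5)*(-4) = -2*(-4*p)*(-5)*(-4) = -40*p*(-4) = 160*p)
258*L(9, 8) - 501 = 258*(160*9) - 501 = 258*1440 - 501 = 371520 - 501 = 371019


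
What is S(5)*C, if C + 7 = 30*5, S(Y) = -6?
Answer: -858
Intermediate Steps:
C = 143 (C = -7 + 30*5 = -7 + 150 = 143)
S(5)*C = -6*143 = -858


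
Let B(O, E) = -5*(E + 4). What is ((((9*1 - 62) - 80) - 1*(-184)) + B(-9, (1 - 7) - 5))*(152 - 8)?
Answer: 12384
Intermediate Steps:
B(O, E) = -20 - 5*E (B(O, E) = -5*(4 + E) = -20 - 5*E)
((((9*1 - 62) - 80) - 1*(-184)) + B(-9, (1 - 7) - 5))*(152 - 8) = ((((9*1 - 62) - 80) - 1*(-184)) + (-20 - 5*((1 - 7) - 5)))*(152 - 8) = ((((9 - 62) - 80) + 184) + (-20 - 5*(-6 - 5)))*144 = (((-53 - 80) + 184) + (-20 - 5*(-11)))*144 = ((-133 + 184) + (-20 + 55))*144 = (51 + 35)*144 = 86*144 = 12384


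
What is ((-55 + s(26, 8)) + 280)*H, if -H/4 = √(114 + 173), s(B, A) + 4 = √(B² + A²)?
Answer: -884*√287 - 8*√53095 ≈ -16819.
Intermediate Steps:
s(B, A) = -4 + √(A² + B²) (s(B, A) = -4 + √(B² + A²) = -4 + √(A² + B²))
H = -4*√287 (H = -4*√(114 + 173) = -4*√287 ≈ -67.764)
((-55 + s(26, 8)) + 280)*H = ((-55 + (-4 + √(8² + 26²))) + 280)*(-4*√287) = ((-55 + (-4 + √(64 + 676))) + 280)*(-4*√287) = ((-55 + (-4 + √740)) + 280)*(-4*√287) = ((-55 + (-4 + 2*√185)) + 280)*(-4*√287) = ((-59 + 2*√185) + 280)*(-4*√287) = (221 + 2*√185)*(-4*√287) = -4*√287*(221 + 2*√185)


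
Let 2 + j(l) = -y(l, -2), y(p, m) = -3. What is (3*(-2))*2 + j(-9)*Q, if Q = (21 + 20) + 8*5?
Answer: 69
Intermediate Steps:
j(l) = 1 (j(l) = -2 - 1*(-3) = -2 + 3 = 1)
Q = 81 (Q = 41 + 40 = 81)
(3*(-2))*2 + j(-9)*Q = (3*(-2))*2 + 1*81 = -6*2 + 81 = -12 + 81 = 69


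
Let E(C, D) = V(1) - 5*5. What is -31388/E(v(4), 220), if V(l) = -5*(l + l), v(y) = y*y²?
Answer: 4484/5 ≈ 896.80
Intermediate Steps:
v(y) = y³
V(l) = -10*l
E(C, D) = -35 (E(C, D) = -10*1 - 5*5 = -10 - 25 = -35)
-31388/E(v(4), 220) = -31388/(-35) = -31388*(-1/35) = 4484/5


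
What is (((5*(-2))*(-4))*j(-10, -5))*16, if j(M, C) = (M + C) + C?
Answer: -12800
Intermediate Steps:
j(M, C) = M + 2*C (j(M, C) = (C + M) + C = M + 2*C)
(((5*(-2))*(-4))*j(-10, -5))*16 = (((5*(-2))*(-4))*(-10 + 2*(-5)))*16 = ((-10*(-4))*(-10 - 10))*16 = (40*(-20))*16 = -800*16 = -12800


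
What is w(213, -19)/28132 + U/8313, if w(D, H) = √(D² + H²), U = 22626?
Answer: 7542/2771 + √45730/28132 ≈ 2.7294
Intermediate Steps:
w(213, -19)/28132 + U/8313 = √(213² + (-19)²)/28132 + 22626/8313 = √(45369 + 361)*(1/28132) + 22626*(1/8313) = √45730*(1/28132) + 7542/2771 = √45730/28132 + 7542/2771 = 7542/2771 + √45730/28132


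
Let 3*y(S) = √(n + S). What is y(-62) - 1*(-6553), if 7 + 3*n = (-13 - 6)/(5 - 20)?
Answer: 6553 + 2*I*√3595/45 ≈ 6553.0 + 2.6648*I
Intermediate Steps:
n = -86/45 (n = -7/3 + ((-13 - 6)/(5 - 20))/3 = -7/3 + (-19/(-15))/3 = -7/3 + (-19*(-1/15))/3 = -7/3 + (⅓)*(19/15) = -7/3 + 19/45 = -86/45 ≈ -1.9111)
y(S) = √(-86/45 + S)/3
y(-62) - 1*(-6553) = √(-430 + 225*(-62))/45 - 1*(-6553) = √(-430 - 13950)/45 + 6553 = √(-14380)/45 + 6553 = (2*I*√3595)/45 + 6553 = 2*I*√3595/45 + 6553 = 6553 + 2*I*√3595/45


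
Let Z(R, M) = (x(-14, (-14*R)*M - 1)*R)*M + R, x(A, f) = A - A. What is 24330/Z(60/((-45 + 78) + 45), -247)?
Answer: 31629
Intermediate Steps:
x(A, f) = 0
Z(R, M) = R (Z(R, M) = (0*R)*M + R = 0*M + R = 0 + R = R)
24330/Z(60/((-45 + 78) + 45), -247) = 24330/((60/((-45 + 78) + 45))) = 24330/((60/(33 + 45))) = 24330/((60/78)) = 24330/((60*(1/78))) = 24330/(10/13) = 24330*(13/10) = 31629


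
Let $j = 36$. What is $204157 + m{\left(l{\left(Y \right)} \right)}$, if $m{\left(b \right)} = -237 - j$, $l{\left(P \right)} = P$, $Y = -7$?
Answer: $203884$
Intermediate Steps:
$m{\left(b \right)} = -273$ ($m{\left(b \right)} = -237 - 36 = -273$)
$204157 + m{\left(l{\left(Y \right)} \right)} = 204157 - 273 = 203884$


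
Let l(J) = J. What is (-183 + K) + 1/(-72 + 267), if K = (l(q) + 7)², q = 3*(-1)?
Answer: -32564/195 ≈ -166.99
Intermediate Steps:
q = -3
K = 16 (K = (-3 + 7)² = 4² = 16)
(-183 + K) + 1/(-72 + 267) = (-183 + 16) + 1/(-72 + 267) = -167 + 1/195 = -32564/195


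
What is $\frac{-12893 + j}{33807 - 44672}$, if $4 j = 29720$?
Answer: $\frac{5463}{10865} \approx 0.50281$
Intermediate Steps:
$j = 7430$ ($j = \frac{1}{4} \cdot 29720 = 7430$)
$\frac{-12893 + j}{33807 - 44672} = \frac{-12893 + 7430}{33807 - 44672} = - \frac{5463}{-10865} = \left(-5463\right) \left(- \frac{1}{10865}\right) = \frac{5463}{10865}$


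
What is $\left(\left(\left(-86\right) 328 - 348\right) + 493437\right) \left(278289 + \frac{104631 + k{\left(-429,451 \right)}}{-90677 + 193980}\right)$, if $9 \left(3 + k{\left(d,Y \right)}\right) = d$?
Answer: $\frac{40093466335576402}{309909} \approx 1.2937 \cdot 10^{11}$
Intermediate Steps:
$k{\left(d,Y \right)} = -3 + \frac{d}{9}$
$\left(\left(\left(-86\right) 328 - 348\right) + 493437\right) \left(278289 + \frac{104631 + k{\left(-429,451 \right)}}{-90677 + 193980}\right) = \left(\left(\left(-86\right) 328 - 348\right) + 493437\right) \left(278289 + \frac{104631 + \left(-3 + \frac{1}{9} \left(-429\right)\right)}{-90677 + 193980}\right) = \left(\left(-28208 - 348\right) + 493437\right) \left(278289 + \frac{104631 - \frac{152}{3}}{103303}\right) = \left(-28556 + 493437\right) \left(278289 + \left(104631 - \frac{152}{3}\right) \frac{1}{103303}\right) = 464881 \left(278289 + \frac{313741}{3} \cdot \frac{1}{103303}\right) = 464881 \left(278289 + \frac{313741}{309909}\right) = 464881 \cdot \frac{86244579442}{309909} = \frac{40093466335576402}{309909}$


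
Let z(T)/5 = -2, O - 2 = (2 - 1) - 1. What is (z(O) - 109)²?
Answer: 14161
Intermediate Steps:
O = 2 (O = 2 + ((2 - 1) - 1) = 2 + (1 - 1) = 2 + 0 = 2)
z(T) = -10 (z(T) = 5*(-2) = -10)
(z(O) - 109)² = (-10 - 109)² = (-119)² = 14161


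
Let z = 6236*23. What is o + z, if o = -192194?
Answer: -48766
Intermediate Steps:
z = 143428
o + z = -192194 + 143428 = -48766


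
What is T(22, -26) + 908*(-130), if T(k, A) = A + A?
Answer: -118092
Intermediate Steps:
T(k, A) = 2*A
T(22, -26) + 908*(-130) = 2*(-26) + 908*(-130) = -52 - 118040 = -118092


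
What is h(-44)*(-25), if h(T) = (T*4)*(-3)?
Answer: -13200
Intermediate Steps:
h(T) = -12*T (h(T) = (4*T)*(-3) = -12*T)
h(-44)*(-25) = -12*(-44)*(-25) = 528*(-25) = -13200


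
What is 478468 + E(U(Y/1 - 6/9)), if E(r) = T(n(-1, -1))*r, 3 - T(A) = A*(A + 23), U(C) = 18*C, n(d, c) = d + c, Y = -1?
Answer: 477118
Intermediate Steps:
n(d, c) = c + d
T(A) = 3 - A*(23 + A) (T(A) = 3 - A*(A + 23) = 3 - A*(23 + A))
E(r) = 45*r (E(r) = (3 - (-1 - 1)**2 - 23*(-1 - 1))*r = (3 - 1*(-2)**2 - 23*(-2))*r = (3 - 1*4 + 46)*r = (3 - 4 + 46)*r = 45*r)
478468 + E(U(Y/1 - 6/9)) = 478468 + 45*(18*(-1/1 - 6/9)) = 478468 + 45*(18*(-1*1 - 6*1/9)) = 478468 + 45*(18*(-1 - 2/3)) = 478468 + 45*(18*(-5/3)) = 478468 + 45*(-30) = 478468 - 1350 = 477118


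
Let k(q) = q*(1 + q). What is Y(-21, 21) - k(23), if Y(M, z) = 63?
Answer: -489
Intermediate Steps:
Y(-21, 21) - k(23) = 63 - 23*(1 + 23) = 63 - 23*24 = 63 - 1*552 = 63 - 552 = -489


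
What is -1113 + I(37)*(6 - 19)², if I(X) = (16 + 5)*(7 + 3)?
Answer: 34377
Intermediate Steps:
I(X) = 210 (I(X) = 21*10 = 210)
-1113 + I(37)*(6 - 19)² = -1113 + 210*(6 - 19)² = -1113 + 210*(-13)² = -1113 + 210*169 = -1113 + 35490 = 34377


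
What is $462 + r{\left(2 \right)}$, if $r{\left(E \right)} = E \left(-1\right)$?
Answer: $460$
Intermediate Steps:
$r{\left(E \right)} = - E$
$462 + r{\left(2 \right)} = 462 - 2 = 460$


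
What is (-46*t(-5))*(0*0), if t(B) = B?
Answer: 0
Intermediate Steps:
(-46*t(-5))*(0*0) = (-46*(-5))*(0*0) = 230*0 = 0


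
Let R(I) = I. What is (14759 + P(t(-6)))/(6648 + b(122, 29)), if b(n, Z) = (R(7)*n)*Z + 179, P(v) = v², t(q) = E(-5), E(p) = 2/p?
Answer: 122993/263275 ≈ 0.46717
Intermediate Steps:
t(q) = -⅖ (t(q) = 2/(-5) = 2*(-⅕) = -⅖)
b(n, Z) = 179 + 7*Z*n (b(n, Z) = (7*n)*Z + 179 = 7*Z*n + 179 = 179 + 7*Z*n)
(14759 + P(t(-6)))/(6648 + b(122, 29)) = (14759 + (-⅖)²)/(6648 + (179 + 7*29*122)) = (14759 + 4/25)/(6648 + (179 + 24766)) = 368979/(25*(6648 + 24945)) = (368979/25)/31593 = (368979/25)*(1/31593) = 122993/263275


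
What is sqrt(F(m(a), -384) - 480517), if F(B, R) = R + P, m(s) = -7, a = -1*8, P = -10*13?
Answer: I*sqrt(481031) ≈ 693.56*I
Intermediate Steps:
P = -130
a = -8
F(B, R) = -130 + R (F(B, R) = R - 130 = -130 + R)
sqrt(F(m(a), -384) - 480517) = sqrt((-130 - 384) - 480517) = sqrt(-514 - 480517) = sqrt(-481031) = I*sqrt(481031)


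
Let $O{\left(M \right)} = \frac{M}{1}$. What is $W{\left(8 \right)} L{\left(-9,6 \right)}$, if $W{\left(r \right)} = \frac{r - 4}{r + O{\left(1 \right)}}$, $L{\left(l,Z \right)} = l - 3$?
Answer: $- \frac{16}{3} \approx -5.3333$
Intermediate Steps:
$O{\left(M \right)} = M$ ($O{\left(M \right)} = M 1 = M$)
$L{\left(l,Z \right)} = -3 + l$
$W{\left(r \right)} = \frac{-4 + r}{1 + r}$ ($W{\left(r \right)} = \frac{r - 4}{r + 1} = \frac{-4 + r}{1 + r}$)
$W{\left(8 \right)} L{\left(-9,6 \right)} = \frac{-4 + 8}{1 + 8} \left(-3 - 9\right) = \frac{1}{9} \cdot 4 \left(-12\right) = \frac{4}{9} \left(-12\right) = - \frac{16}{3}$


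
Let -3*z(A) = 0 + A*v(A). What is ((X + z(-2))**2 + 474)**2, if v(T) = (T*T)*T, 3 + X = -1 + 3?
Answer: 21409129/81 ≈ 2.6431e+5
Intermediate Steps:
X = -1 (X = -3 + (-1 + 3) = -3 + 2 = -1)
v(T) = T**3 (v(T) = T**2*T = T**3)
z(A) = -A**4/3 (z(A) = -(0 + A*A**3)/3 = -(0 + A**4)/3 = -A**4/3)
((X + z(-2))**2 + 474)**2 = ((-1 - 1/3*(-2)**4)**2 + 474)**2 = ((-1 - 1/3*16)**2 + 474)**2 = ((-1 - 16/3)**2 + 474)**2 = ((-19/3)**2 + 474)**2 = (361/9 + 474)**2 = (4627/9)**2 = 21409129/81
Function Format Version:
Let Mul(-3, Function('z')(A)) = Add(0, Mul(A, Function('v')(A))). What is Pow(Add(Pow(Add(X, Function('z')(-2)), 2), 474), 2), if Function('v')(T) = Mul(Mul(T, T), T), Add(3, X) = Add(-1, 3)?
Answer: Rational(21409129, 81) ≈ 2.6431e+5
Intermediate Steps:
X = -1 (X = Add(-3, Add(-1, 3)) = Add(-3, 2) = -1)
Function('v')(T) = Pow(T, 3) (Function('v')(T) = Mul(Pow(T, 2), T) = Pow(T, 3))
Function('z')(A) = Mul(Rational(-1, 3), Pow(A, 4)) (Function('z')(A) = Mul(Rational(-1, 3), Add(0, Mul(A, Pow(A, 3)))) = Mul(Rational(-1, 3), Add(0, Pow(A, 4))) = Mul(Rational(-1, 3), Pow(A, 4)))
Pow(Add(Pow(Add(X, Function('z')(-2)), 2), 474), 2) = Pow(Add(Pow(Add(-1, Mul(Rational(-1, 3), Pow(-2, 4))), 2), 474), 2) = Pow(Add(Pow(Add(-1, Mul(Rational(-1, 3), 16)), 2), 474), 2) = Pow(Add(Pow(Add(-1, Rational(-16, 3)), 2), 474), 2) = Pow(Add(Pow(Rational(-19, 3), 2), 474), 2) = Pow(Add(Rational(361, 9), 474), 2) = Pow(Rational(4627, 9), 2) = Rational(21409129, 81)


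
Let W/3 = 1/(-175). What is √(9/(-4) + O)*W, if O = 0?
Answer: -9*I/350 ≈ -0.025714*I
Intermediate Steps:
W = -3/175 (W = 3/(-175) = 3*(-1/175) = -3/175 ≈ -0.017143)
√(9/(-4) + O)*W = √(9/(-4) + 0)*(-3/175) = √(9*(-¼) + 0)*(-3/175) = √(-9/4 + 0)*(-3/175) = √(-9/4)*(-3/175) = (3*I/2)*(-3/175) = -9*I/350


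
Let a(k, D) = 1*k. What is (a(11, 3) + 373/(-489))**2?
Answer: 25060036/239121 ≈ 104.80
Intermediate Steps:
a(k, D) = k
(a(11, 3) + 373/(-489))**2 = (11 + 373/(-489))**2 = (11 + 373*(-1/489))**2 = (11 - 373/489)**2 = (5006/489)**2 = 25060036/239121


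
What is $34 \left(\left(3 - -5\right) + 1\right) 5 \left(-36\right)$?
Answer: $-55080$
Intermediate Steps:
$34 \left(\left(3 - -5\right) + 1\right) 5 \left(-36\right) = 34 \left(\left(3 + 5\right) + 1\right) 5 \left(-36\right) = 34 \left(8 + 1\right) 5 \left(-36\right) = 34 \cdot 9 \cdot 5 \left(-36\right) = 34 \cdot 45 \left(-36\right) = 1530 \left(-36\right) = -55080$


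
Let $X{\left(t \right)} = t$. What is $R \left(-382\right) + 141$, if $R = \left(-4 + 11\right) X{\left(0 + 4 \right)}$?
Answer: $-10555$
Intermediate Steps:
$R = 28$ ($R = \left(-4 + 11\right) \left(0 + 4\right) = 7 \cdot 4 = 28$)
$R \left(-382\right) + 141 = 28 \left(-382\right) + 141 = -10696 + 141 = -10555$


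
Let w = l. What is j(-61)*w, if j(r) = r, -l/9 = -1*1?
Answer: -549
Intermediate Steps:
l = 9 (l = -(-9) = -9*(-1) = 9)
w = 9
j(-61)*w = -61*9 = -549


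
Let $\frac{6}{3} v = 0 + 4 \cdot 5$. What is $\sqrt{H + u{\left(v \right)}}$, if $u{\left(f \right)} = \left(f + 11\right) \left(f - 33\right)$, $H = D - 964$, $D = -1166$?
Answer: $i \sqrt{2613} \approx 51.117 i$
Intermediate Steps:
$H = -2130$ ($H = -1166 - 964 = -2130$)
$v = 10$ ($v = \frac{0 + 4 \cdot 5}{2} = \frac{0 + 20}{2} = \frac{1}{2} \cdot 20 = 10$)
$u{\left(f \right)} = \left(-33 + f\right) \left(11 + f\right)$ ($u{\left(f \right)} = \left(11 + f\right) \left(-33 + f\right) = \left(-33 + f\right) \left(11 + f\right)$)
$\sqrt{H + u{\left(v \right)}} = \sqrt{-2130 - \left(583 - 100\right)} = \sqrt{-2130 - 483} = \sqrt{-2613} = i \sqrt{2613}$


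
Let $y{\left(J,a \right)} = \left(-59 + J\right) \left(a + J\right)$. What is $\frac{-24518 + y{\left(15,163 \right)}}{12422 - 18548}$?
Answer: $\frac{16175}{3063} \approx 5.2808$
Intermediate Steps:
$y{\left(J,a \right)} = \left(-59 + J\right) \left(J + a\right)$
$\frac{-24518 + y{\left(15,163 \right)}}{12422 - 18548} = \frac{-24518 + \left(15^{2} - 885 - 9617 + 15 \cdot 163\right)}{12422 - 18548} = \frac{-24518 + \left(225 - 885 - 9617 + 2445\right)}{-6126} = \left(-24518 - 7832\right) \left(- \frac{1}{6126}\right) = \left(-32350\right) \left(- \frac{1}{6126}\right) = \frac{16175}{3063}$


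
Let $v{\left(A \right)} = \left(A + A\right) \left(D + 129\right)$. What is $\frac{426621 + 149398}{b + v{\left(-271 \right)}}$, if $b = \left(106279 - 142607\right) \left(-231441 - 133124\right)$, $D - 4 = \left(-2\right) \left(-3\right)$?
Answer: $\frac{576019}{13243841982} \approx 4.3493 \cdot 10^{-5}$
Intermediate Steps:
$D = 10$ ($D = 4 - -6 = 4 + 6 = 10$)
$v{\left(A \right)} = 278 A$ ($v{\left(A \right)} = \left(A + A\right) \left(10 + 129\right) = 2 A 139 = 278 A$)
$b = 13243917320$ ($b = \left(-36328\right) \left(-364565\right) = 13243917320$)
$\frac{426621 + 149398}{b + v{\left(-271 \right)}} = \frac{426621 + 149398}{13243917320 + 278 \left(-271\right)} = \frac{576019}{13243917320 - 75338} = \frac{576019}{13243841982}$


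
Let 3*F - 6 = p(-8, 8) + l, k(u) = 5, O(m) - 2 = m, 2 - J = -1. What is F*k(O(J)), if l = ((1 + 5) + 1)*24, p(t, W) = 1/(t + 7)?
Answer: 865/3 ≈ 288.33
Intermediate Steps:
J = 3 (J = 2 - 1*(-1) = 2 + 1 = 3)
O(m) = 2 + m
p(t, W) = 1/(7 + t)
l = 168 (l = (6 + 1)*24 = 7*24 = 168)
F = 173/3 (F = 2 + (1/(7 - 8) + 168)/3 = 2 + (1/(-1) + 168)/3 = 2 + (-1 + 168)/3 = 2 + (⅓)*167 = 2 + 167/3 = 173/3 ≈ 57.667)
F*k(O(J)) = (173/3)*5 = 865/3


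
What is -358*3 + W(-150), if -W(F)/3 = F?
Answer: -624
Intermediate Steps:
W(F) = -3*F
-358*3 + W(-150) = -358*3 - 3*(-150) = -1074 + 450 = -624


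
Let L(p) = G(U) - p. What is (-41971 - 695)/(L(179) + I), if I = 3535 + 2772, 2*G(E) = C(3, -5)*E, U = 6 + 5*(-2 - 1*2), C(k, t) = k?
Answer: -42666/6107 ≈ -6.9864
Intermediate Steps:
U = -14 (U = 6 + 5*(-2 - 2) = 6 + 5*(-4) = 6 - 20 = -14)
G(E) = 3*E/2 (G(E) = (3*E)/2 = 3*E/2)
I = 6307
L(p) = -21 - p (L(p) = (3/2)*(-14) - p = -21 - p)
(-41971 - 695)/(L(179) + I) = (-41971 - 695)/((-21 - 1*179) + 6307) = -42666/((-21 - 179) + 6307) = -42666/(-200 + 6307) = -42666/6107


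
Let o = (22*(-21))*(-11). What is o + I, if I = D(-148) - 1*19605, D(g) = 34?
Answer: -14489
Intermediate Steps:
o = 5082 (o = -462*(-11) = 5082)
I = -19571 (I = 34 - 1*19605 = 34 - 19605 = -19571)
o + I = 5082 - 19571 = -14489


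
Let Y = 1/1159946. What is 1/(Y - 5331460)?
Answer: -1159946/6184205701159 ≈ -1.8757e-7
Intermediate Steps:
Y = 1/1159946 ≈ 8.6211e-7
1/(Y - 5331460) = 1/(1/1159946 - 5331460) = 1/(-6184205701159/1159946) = -1159946/6184205701159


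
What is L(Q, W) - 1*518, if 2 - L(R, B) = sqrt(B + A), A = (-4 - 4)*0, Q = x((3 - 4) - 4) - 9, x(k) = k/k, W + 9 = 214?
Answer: -516 - sqrt(205) ≈ -530.32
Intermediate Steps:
W = 205 (W = -9 + 214 = 205)
x(k) = 1
Q = -8 (Q = 1 - 9 = -8)
A = 0 (A = -8*0 = 0)
L(R, B) = 2 - sqrt(B) (L(R, B) = 2 - sqrt(B + 0) = 2 - sqrt(B))
L(Q, W) - 1*518 = (2 - sqrt(205)) - 1*518 = (2 - sqrt(205)) - 518 = -516 - sqrt(205)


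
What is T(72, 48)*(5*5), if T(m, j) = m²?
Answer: 129600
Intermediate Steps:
T(72, 48)*(5*5) = 72²*(5*5) = 5184*25 = 129600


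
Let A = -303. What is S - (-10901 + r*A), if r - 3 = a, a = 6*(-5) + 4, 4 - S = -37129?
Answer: 41065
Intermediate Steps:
S = 37133 (S = 4 - 1*(-37129) = 4 + 37129 = 37133)
a = -26 (a = -30 + 4 = -26)
r = -23 (r = 3 - 26 = -23)
S - (-10901 + r*A) = 37133 - (-10901 - 23*(-303)) = 37133 - (-10901 + 6969) = 37133 - 1*(-3932) = 37133 + 3932 = 41065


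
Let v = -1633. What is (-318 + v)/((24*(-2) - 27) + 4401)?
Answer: -1951/4326 ≈ -0.45099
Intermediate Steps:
(-318 + v)/((24*(-2) - 27) + 4401) = (-318 - 1633)/((24*(-2) - 27) + 4401) = -1951/((-48 - 27) + 4401) = -1951/(-75 + 4401) = -1951/4326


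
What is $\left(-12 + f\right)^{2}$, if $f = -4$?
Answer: $256$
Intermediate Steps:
$\left(-12 + f\right)^{2} = \left(-12 - 4\right)^{2} = \left(-16\right)^{2} = 256$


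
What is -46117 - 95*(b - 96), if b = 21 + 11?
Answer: -40037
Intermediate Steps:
b = 32
-46117 - 95*(b - 96) = -46117 - 95*(32 - 96) = -46117 - 95*(-64) = -46117 + 6080 = -40037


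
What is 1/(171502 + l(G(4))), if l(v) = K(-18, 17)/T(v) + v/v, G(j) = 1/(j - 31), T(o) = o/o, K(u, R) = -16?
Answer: 1/171487 ≈ 5.8313e-6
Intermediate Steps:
T(o) = 1
G(j) = 1/(-31 + j)
l(v) = -15 (l(v) = -16/1 + v/v = -16*1 + 1 = -16 + 1 = -15)
1/(171502 + l(G(4))) = 1/(171502 - 15) = 1/171487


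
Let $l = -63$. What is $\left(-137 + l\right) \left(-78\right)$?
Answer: $15600$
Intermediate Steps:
$\left(-137 + l\right) \left(-78\right) = \left(-137 - 63\right) \left(-78\right) = \left(-200\right) \left(-78\right) = 15600$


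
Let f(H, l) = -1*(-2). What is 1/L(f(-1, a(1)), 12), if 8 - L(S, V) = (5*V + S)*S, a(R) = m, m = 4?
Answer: -1/116 ≈ -0.0086207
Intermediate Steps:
a(R) = 4
f(H, l) = 2
L(S, V) = 8 - S*(S + 5*V) (L(S, V) = 8 - (5*V + S)*S = 8 - (S + 5*V)*S = 8 - S*(S + 5*V))
1/L(f(-1, a(1)), 12) = 1/(8 - 1*2² - 5*2*12) = 1/(8 - 1*4 - 120) = 1/(8 - 4 - 120) = 1/(-116) = -1/116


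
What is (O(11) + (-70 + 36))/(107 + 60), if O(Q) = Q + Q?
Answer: -12/167 ≈ -0.071856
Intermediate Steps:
O(Q) = 2*Q
(O(11) + (-70 + 36))/(107 + 60) = (2*11 + (-70 + 36))/(107 + 60) = (22 - 34)/167 = -12*1/167 = -12/167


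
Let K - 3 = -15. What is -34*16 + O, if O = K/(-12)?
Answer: -543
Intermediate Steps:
K = -12 (K = 3 - 15 = -12)
O = 1 (O = -12/(-12) = -12*(-1/12) = 1)
-34*16 + O = -34*16 + 1 = -544 + 1 = -543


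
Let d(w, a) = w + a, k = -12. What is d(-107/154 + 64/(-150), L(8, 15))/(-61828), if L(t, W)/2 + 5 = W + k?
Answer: 59153/714113400 ≈ 8.2834e-5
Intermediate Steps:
L(t, W) = -34 + 2*W (L(t, W) = -10 + 2*(W - 12) = -10 + 2*(-12 + W) = -10 + (-24 + 2*W) = -34 + 2*W)
d(w, a) = a + w
d(-107/154 + 64/(-150), L(8, 15))/(-61828) = ((-34 + 2*15) + (-107/154 + 64/(-150)))/(-61828) = ((-34 + 30) + (-107*1/154 + 64*(-1/150)))*(-1/61828) = (-4 + (-107/154 - 32/75))*(-1/61828) = (-4 - 12953/11550)*(-1/61828) = -59153/11550*(-1/61828) = 59153/714113400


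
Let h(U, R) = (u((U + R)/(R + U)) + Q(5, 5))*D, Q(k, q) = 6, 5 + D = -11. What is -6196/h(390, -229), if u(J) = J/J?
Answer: 1549/28 ≈ 55.321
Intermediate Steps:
D = -16 (D = -5 - 11 = -16)
u(J) = 1
h(U, R) = -112 (h(U, R) = (1 + 6)*(-16) = 7*(-16) = -112)
-6196/h(390, -229) = -6196/(-112) = -6196*(-1/112) = 1549/28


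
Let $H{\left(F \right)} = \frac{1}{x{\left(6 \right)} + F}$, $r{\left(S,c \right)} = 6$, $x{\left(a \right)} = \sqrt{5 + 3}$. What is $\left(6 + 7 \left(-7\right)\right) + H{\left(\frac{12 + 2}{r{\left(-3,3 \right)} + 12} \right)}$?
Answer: $- \frac{25820}{599} + \frac{162 \sqrt{2}}{599} \approx -42.723$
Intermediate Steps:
$x{\left(a \right)} = 2 \sqrt{2}$ ($x{\left(a \right)} = \sqrt{8} = 2 \sqrt{2}$)
$H{\left(F \right)} = \frac{1}{F + 2 \sqrt{2}}$ ($H{\left(F \right)} = \frac{1}{2 \sqrt{2} + F} = \frac{1}{F + 2 \sqrt{2}}$)
$\left(6 + 7 \left(-7\right)\right) + H{\left(\frac{12 + 2}{r{\left(-3,3 \right)} + 12} \right)} = \left(6 + 7 \left(-7\right)\right) + \frac{1}{\frac{12 + 2}{6 + 12} + 2 \sqrt{2}} = \left(6 - 49\right) + \frac{1}{\frac{14}{18} + 2 \sqrt{2}} = -43 + \frac{1}{14 \cdot \frac{1}{18} + 2 \sqrt{2}} = -43 + \frac{1}{\frac{7}{9} + 2 \sqrt{2}}$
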